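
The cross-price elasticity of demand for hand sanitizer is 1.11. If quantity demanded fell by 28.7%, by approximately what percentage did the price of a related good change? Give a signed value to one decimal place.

-25.9

%ΔQ ≈ E × %ΔP_y ⇒ %ΔP_y = %ΔQ / E = (-28.7%)/(1.11) ≈ -25.9%.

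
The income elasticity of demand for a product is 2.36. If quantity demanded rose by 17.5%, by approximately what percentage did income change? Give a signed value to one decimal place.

%ΔQ ≈ E × %ΔI ⇒ %ΔI = %ΔQ / E = (17.5%)/(2.36) ≈ 7.4%.

7.4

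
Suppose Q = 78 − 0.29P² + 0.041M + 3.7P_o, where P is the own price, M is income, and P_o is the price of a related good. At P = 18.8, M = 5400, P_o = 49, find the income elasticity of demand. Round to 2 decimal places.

0.59

Substituting, Q = 78 − 0.29(18.8)² + 0.041(5400) + 3.7(49) = 78 − 102.4976 + 221.4 + 181.3 = 378.2024.
∂Q/∂M = +0.041, so E_I = 0.041·(5400/378.2024) ≈ 0.59.
E_I ∈ (0,1): normal good (necessity).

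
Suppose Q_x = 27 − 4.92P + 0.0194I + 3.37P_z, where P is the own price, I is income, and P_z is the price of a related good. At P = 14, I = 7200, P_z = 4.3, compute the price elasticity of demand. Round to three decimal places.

-0.613

Evaluating quantity at (P, I, P_z) gives Q_x = 27 − 4.92(14) + 0.0194(7200) + 3.37(4.3) = 27 − 68.88 + 139.68 + 14.491 = 112.291.
∂Q_x/∂P = −4.92, so E_p = (−4.92)·(14/112.291) ≈ -0.613.
|E_p| < 1: demand is inelastic.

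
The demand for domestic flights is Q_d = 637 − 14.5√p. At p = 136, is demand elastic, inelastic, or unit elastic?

At p = 136, Q_d = 467.9024.
dQ_d/dp = −14.5/(2√p) = −14.5/(2·11.6619).
Point elasticity E = (dQ_d/dp)·(p/Q_d) = -0.6217 × 136/467.9024 ≈ -0.181.
|E| ≈ 0.181 < 1, so demand is inelastic.

inelastic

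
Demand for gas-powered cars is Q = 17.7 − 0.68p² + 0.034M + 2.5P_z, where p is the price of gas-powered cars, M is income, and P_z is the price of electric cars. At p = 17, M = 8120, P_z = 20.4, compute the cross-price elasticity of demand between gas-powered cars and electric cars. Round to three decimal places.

First evaluate Q: 17.7 − 0.68(17)² + 0.034(8120) + 2.5(20.4) = 17.7 − 196.52 + 276.08 + 51 = 148.26.
∂Q/∂P_z = +2.5, so E_xy = 2.5·(20.4/148.26) ≈ 0.344.
E_xy > 0: the goods are substitutes.

0.344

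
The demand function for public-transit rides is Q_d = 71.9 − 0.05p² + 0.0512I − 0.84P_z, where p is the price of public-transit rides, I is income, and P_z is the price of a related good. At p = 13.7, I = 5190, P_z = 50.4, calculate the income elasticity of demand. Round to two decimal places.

0.93

At the given point, Q_d = 71.9 − 0.05(13.7)² + 0.0512(5190) − 0.84(50.4) = 71.9 − 9.3845 + 265.728 − 42.336 = 285.9075.
∂Q_d/∂I = +0.0512, so E_I = 0.0512·(5190/285.9075) ≈ 0.93.
E_I ∈ (0,1): normal good (necessity).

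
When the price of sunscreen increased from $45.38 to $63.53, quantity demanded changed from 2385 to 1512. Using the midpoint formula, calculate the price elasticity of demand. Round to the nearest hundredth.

%Δq = (1512 − 2385)/[(2385 + 1512)/2] = -873/1948.5 ≈ -0.4480.
%Δp = (63.53 − 45.38)/[(45.38 + 63.53)/2] = 18.15/54.455 ≈ 0.3333.
Arc elasticity E = %Δq/%Δp ≈ -0.4480/0.3333 ≈ -1.34.
|E| > 1: demand is elastic over this range.

-1.34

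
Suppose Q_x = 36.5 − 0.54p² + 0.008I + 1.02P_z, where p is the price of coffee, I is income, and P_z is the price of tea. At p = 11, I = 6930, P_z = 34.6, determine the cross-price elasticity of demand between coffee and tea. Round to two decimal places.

0.57

Substituting, Q_x = 36.5 − 0.54(11)² + 0.008(6930) + 1.02(34.6) = 36.5 − 65.34 + 55.44 + 35.292 = 61.892.
∂Q_x/∂P_z = +1.02, so E_xy = 1.02·(34.6/61.892) ≈ 0.57.
E_xy > 0: the goods are substitutes.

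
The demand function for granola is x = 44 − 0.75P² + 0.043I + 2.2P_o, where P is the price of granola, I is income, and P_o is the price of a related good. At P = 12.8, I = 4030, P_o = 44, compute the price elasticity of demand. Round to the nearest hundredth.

-1.29

At the given point, x = 44 − 0.75(12.8)² + 0.043(4030) + 2.2(44) = 44 − 122.88 + 173.29 + 96.8 = 191.21.
∂x/∂P = −2·0.75·P = -19.2, so E_p = -19.2·(12.8/191.21) ≈ -1.29.
|E_p| > 1: demand is elastic.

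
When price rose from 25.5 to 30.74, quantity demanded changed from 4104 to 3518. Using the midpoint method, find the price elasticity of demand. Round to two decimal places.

-0.83

%ΔQ = (3518 − 4104)/[(4104 + 3518)/2] = -586/3811 ≈ -0.1538.
%Δp = (30.74 − 25.5)/[(25.5 + 30.74)/2] = 5.24/28.12 ≈ 0.1863.
Arc elasticity E = %ΔQ/%Δp ≈ -0.1538/0.1863 ≈ -0.83.
|E| < 1: demand is inelastic over this range.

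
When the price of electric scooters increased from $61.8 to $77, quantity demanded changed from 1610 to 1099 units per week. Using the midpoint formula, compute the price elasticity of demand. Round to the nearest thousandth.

%Δq = (1099 − 1610)/[(1610 + 1099)/2] = -511/1354.5 ≈ -0.3773.
%ΔP = (77 − 61.8)/[(61.8 + 77)/2] = 15.2/69.4 ≈ 0.2190.
Arc elasticity E = %Δq/%ΔP ≈ -0.3773/0.2190 ≈ -1.722.
|E| > 1: demand is elastic over this range.

-1.722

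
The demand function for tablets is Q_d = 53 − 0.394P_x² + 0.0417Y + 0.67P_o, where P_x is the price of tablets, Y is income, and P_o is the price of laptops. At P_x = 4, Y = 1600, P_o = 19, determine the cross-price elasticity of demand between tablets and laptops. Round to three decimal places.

Evaluating quantity at (P_x, Y, P_o) gives Q_d = 53 − 0.394(4)² + 0.0417(1600) + 0.67(19) = 53 − 6.304 + 66.72 + 12.73 = 126.146.
∂Q_d/∂P_o = +0.67, so E_xy = 0.67·(19/126.146) ≈ 0.101.
E_xy > 0: the goods are substitutes.

0.101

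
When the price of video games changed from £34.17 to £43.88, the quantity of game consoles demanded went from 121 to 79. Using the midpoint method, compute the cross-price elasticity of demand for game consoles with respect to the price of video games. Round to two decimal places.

-1.69

%ΔQ_x = (79 − 121)/[(121+79)/2] = -42/100 ≈ -0.4200.
%ΔP_y = (43.88 − 34.17)/[(34.17+43.88)/2] ≈ 0.2488.
E_xy = -0.4200/0.2488 ≈ -1.69.
E_xy < 0, so game consoles and video games are complements.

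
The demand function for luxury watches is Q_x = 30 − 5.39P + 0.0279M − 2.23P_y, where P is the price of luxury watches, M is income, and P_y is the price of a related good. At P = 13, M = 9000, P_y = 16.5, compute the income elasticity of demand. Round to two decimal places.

1.44

Evaluating quantity at (P, M, P_y) gives Q_x = 30 − 5.39(13) + 0.0279(9000) − 2.23(16.5) = 30 − 70.07 + 251.1 − 36.795 = 174.235.
∂Q_x/∂M = +0.0279, so E_I = 0.0279·(9000/174.235) ≈ 1.44.
E_I > 1: normal good (luxury).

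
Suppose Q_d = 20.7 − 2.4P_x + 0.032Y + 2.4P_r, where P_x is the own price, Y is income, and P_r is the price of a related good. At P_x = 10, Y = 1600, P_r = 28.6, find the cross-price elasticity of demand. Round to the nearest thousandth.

0.589

Substituting, Q_d = 20.7 − 2.4(10) + 0.032(1600) + 2.4(28.6) = 20.7 − 24 + 51.2 + 68.64 = 116.54.
∂Q_d/∂P_r = +2.4, so E_xy = 2.4·(28.6/116.54) ≈ 0.589.
E_xy > 0: the goods are substitutes.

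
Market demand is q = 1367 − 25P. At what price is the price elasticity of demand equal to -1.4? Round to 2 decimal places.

Set −bP/(a − bP) = −1.4 ⇒ bP = 1.4(a − bP) ⇒ bP(1+1.4) = 1.4·a.
P = 1.4·1367/(25·2.4) ≈ 31.90.

31.90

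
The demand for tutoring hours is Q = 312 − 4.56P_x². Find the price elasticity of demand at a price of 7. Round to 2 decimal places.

At P_x = 7, Q = 88.56.
dQ/dP_x = −2·4.56·P_x = −63.84.
Point elasticity E = (dQ/dP_x)·(P_x/Q) = -63.84 × 7/88.56 ≈ -5.05.
|E| > 1, so demand is elastic at this price.

-5.05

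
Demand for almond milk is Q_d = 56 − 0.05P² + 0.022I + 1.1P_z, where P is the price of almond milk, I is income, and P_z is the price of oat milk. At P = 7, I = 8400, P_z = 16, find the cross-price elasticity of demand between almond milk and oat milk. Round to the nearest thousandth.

Evaluating quantity at (P, I, P_z) gives Q_d = 56 − 0.05(7)² + 0.022(8400) + 1.1(16) = 56 − 2.45 + 184.8 + 17.6 = 255.95.
∂Q_d/∂P_z = +1.1, so E_xy = 1.1·(16/255.95) ≈ 0.069.
E_xy > 0: the goods are substitutes.

0.069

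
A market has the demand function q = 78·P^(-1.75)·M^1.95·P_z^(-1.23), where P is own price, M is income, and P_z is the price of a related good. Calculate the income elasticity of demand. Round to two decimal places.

For a Cobb–Douglas (constant-elasticity) form q = A·M^α·…, the elasticity with respect to M equals the exponent α at every point.
Here the exponent on M is 1.95, so the income elasticity of demand is 1.95.

1.95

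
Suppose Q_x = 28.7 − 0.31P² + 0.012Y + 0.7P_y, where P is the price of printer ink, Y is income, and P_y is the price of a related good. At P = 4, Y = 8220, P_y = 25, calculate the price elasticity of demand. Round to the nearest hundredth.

-0.07

Evaluating quantity at (P, Y, P_y) gives Q_x = 28.7 − 0.31(4)² + 0.012(8220) + 0.7(25) = 28.7 − 4.96 + 98.64 + 17.5 = 139.88.
∂Q_x/∂P = −2·0.31·P = -2.48, so E_p = -2.48·(4/139.88) ≈ -0.07.
|E_p| < 1: demand is inelastic.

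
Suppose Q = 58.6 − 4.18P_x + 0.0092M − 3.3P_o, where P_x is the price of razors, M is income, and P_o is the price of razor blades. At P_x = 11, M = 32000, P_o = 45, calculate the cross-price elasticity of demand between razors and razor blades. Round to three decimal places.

-0.937

Evaluating quantity at (P_x, M, P_o) gives Q = 58.6 − 4.18(11) + 0.0092(32000) − 3.3(45) = 58.6 − 45.98 + 294.4 − 148.5 = 158.52.
∂Q/∂P_o = −3.3, so E_xy = -3.3·(45/158.52) ≈ -0.937.
E_xy < 0: the goods are complements.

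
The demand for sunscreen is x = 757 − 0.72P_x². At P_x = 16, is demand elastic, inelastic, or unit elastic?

At P_x = 16, x = 572.68.
dx/dP_x = −2·0.72·P_x = −23.04.
Point elasticity E = (dx/dP_x)·(P_x/x) = -23.04 × 16/572.68 ≈ -0.644.
|E| ≈ 0.644 < 1, so demand is inelastic.

inelastic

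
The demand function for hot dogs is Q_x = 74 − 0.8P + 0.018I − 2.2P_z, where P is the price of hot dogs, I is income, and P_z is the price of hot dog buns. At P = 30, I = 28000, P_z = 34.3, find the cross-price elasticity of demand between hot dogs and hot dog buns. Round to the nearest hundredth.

-0.16

First evaluate Q_x: 74 − 0.8(30) + 0.018(28000) − 2.2(34.3) = 74 − 24 + 504 − 75.46 = 478.54.
∂Q_x/∂P_z = −2.2, so E_xy = -2.2·(34.3/478.54) ≈ -0.16.
E_xy < 0: the goods are complements.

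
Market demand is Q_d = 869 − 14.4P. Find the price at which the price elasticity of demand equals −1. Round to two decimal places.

30.17

For linear demand Q_d = a − bP, E = −bP/(a − bP). |E| = 1 ⇒ bP = a − bP ⇒ P = a/(2b).
P = 869/(2·14.4) ≈ 30.17.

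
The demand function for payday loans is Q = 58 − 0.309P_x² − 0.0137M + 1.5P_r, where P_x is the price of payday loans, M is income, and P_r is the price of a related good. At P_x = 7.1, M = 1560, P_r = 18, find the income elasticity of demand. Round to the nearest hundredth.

-0.44

Evaluating quantity at (P_x, M, P_r) gives Q = 58 − 0.309(7.1)² − 0.0137(1560) + 1.5(18) = 58 − 15.5767 − 21.372 + 27 = 48.0513.
∂Q/∂M = −0.0137, so E_I = -0.0137·(1560/48.0513) ≈ -0.44.
E_I < 0: inferior good.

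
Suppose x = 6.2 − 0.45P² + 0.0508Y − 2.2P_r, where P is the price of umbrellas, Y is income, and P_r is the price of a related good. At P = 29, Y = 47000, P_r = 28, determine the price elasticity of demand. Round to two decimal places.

x = 6.2 − 0.45(29)² + 0.0508(47000) − 2.2(28) = 6.2 − 378.45 + 2387.6 − 61.6 = 1953.75.
∂x/∂P = −2·0.45·P = -26.1, so E_p = -26.1·(29/1953.75) ≈ -0.39.
|E_p| < 1: demand is inelastic.

-0.39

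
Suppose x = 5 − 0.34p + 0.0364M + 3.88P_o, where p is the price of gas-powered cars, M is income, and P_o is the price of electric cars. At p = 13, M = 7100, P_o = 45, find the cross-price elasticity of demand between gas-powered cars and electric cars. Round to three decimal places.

0.403

Evaluating quantity at (p, M, P_o) gives x = 5 − 0.34(13) + 0.0364(7100) + 3.88(45) = 5 − 4.42 + 258.44 + 174.6 = 433.62.
∂x/∂P_o = +3.88, so E_xy = 3.88·(45/433.62) ≈ 0.403.
E_xy > 0: the goods are substitutes.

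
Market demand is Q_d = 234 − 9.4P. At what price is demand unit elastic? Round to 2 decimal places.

12.45

For linear demand Q_d = a − bP, E = −bP/(a − bP). |E| = 1 ⇒ bP = a − bP ⇒ P = a/(2b).
P = 234/(2·9.4) ≈ 12.45.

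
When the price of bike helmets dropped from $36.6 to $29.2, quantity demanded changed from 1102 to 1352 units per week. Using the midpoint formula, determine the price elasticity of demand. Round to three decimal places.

-0.906

%Δq = (1352 − 1102)/[(1102 + 1352)/2] = 250/1227 ≈ 0.2037.
%ΔP = (29.2 − 36.6)/[(36.6 + 29.2)/2] = -7.4/32.9 ≈ -0.2249.
Arc elasticity E = %Δq/%ΔP ≈ 0.2037/-0.2249 ≈ -0.906.
|E| < 1: demand is inelastic over this range.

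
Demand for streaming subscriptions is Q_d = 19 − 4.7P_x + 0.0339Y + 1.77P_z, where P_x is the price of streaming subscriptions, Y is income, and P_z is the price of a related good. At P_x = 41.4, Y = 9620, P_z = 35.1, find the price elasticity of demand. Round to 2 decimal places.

Q_d = 19 − 4.7(41.4) + 0.0339(9620) + 1.77(35.1) = 19 − 194.58 + 326.118 + 62.127 = 212.665.
∂Q_d/∂P_x = −4.7, so E_p = (−4.7)·(41.4/212.665) ≈ -0.91.
|E_p| < 1: demand is inelastic.

-0.91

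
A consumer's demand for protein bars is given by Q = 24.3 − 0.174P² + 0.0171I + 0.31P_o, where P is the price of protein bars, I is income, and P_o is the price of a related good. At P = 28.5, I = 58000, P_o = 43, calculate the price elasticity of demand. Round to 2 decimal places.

At the given point, Q = 24.3 − 0.174(28.5)² + 0.0171(58000) + 0.31(43) = 24.3 − 141.3315 + 991.8 + 13.33 = 888.0985.
∂Q/∂P = −2·0.174·P = -9.918, so E_p = -9.918·(28.5/888.0985) ≈ -0.32.
|E_p| < 1: demand is inelastic.

-0.32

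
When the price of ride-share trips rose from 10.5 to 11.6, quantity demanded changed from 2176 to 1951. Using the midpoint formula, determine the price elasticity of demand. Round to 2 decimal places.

%Δq = (1951 − 2176)/[(2176 + 1951)/2] = -225/2063.5 ≈ -0.1090.
%ΔP = (11.6 − 10.5)/[(10.5 + 11.6)/2] = 1.1/11.05 ≈ 0.0995.
Arc elasticity E = %Δq/%ΔP ≈ -0.1090/0.0995 ≈ -1.10.
|E| > 1: demand is elastic over this range.

-1.10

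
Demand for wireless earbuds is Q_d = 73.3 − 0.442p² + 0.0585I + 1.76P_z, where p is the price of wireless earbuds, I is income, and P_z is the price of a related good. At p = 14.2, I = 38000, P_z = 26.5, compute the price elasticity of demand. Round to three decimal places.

Evaluating quantity at (p, I, P_z) gives Q_d = 73.3 − 0.442(14.2)² + 0.0585(38000) + 1.76(26.5) = 73.3 − 89.1249 + 2223 + 46.64 = 2253.8151.
∂Q_d/∂p = −2·0.442·p = -12.5528, so E_p = -12.5528·(14.2/2253.8151) ≈ -0.079.
|E_p| < 1: demand is inelastic.

-0.079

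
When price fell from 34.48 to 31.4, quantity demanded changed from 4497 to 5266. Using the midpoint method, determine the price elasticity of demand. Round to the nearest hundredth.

%ΔQ = (5266 − 4497)/[(4497 + 5266)/2] = 769/4881.5 ≈ 0.1575.
%ΔP = (31.4 − 34.48)/[(34.48 + 31.4)/2] = -3.08/32.94 ≈ -0.0935.
Arc elasticity E = %ΔQ/%ΔP ≈ 0.1575/-0.0935 ≈ -1.68.
|E| > 1: demand is elastic over this range.

-1.68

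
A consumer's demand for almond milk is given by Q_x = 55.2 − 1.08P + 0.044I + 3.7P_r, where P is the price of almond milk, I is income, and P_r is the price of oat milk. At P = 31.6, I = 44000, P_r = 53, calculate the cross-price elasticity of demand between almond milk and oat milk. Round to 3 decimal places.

Evaluating quantity at (P, I, P_r) gives Q_x = 55.2 − 1.08(31.6) + 0.044(44000) + 3.7(53) = 55.2 − 34.128 + 1936 + 196.1 = 2153.172.
∂Q_x/∂P_r = +3.7, so E_xy = 3.7·(53/2153.172) ≈ 0.091.
E_xy > 0: the goods are substitutes.

0.091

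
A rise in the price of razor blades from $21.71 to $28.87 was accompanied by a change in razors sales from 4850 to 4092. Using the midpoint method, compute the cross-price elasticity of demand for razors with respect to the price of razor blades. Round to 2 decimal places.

-0.60

%ΔQ_x = (4092 − 4850)/[(4850+4092)/2] = -758/4471 ≈ -0.1695.
%ΔP_y = (28.87 − 21.71)/[(21.71+28.87)/2] ≈ 0.2831.
E_xy = -0.1695/0.2831 ≈ -0.60.
E_xy < 0, so razors and razor blades are complements.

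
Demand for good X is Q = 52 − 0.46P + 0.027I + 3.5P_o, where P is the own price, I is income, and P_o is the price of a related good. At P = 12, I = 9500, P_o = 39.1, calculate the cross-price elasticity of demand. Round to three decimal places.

0.311

Evaluating quantity at (P, I, P_o) gives Q = 52 − 0.46(12) + 0.027(9500) + 3.5(39.1) = 52 − 5.52 + 256.5 + 136.85 = 439.83.
∂Q/∂P_o = +3.5, so E_xy = 3.5·(39.1/439.83) ≈ 0.311.
E_xy > 0: the goods are substitutes.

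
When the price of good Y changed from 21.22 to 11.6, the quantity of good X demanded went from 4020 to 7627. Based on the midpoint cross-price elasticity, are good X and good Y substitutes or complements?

%ΔQ_x = (7627 − 4020)/[(4020+7627)/2] = 3607/5823.5 ≈ 0.6194.
%ΔP_y = (11.6 − 21.22)/[(21.22+11.6)/2] ≈ -0.5862.
E_xy = 0.6194/-0.5862 ≈ -1.057.
E_xy < 0, so the goods are complements.

complements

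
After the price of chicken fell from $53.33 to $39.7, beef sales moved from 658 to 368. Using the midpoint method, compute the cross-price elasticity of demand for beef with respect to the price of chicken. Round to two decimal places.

1.93

%ΔQ_x = (368 − 658)/[(658+368)/2] = -290/513 ≈ -0.5653.
%ΔP_y = (39.7 − 53.33)/[(53.33+39.7)/2] ≈ -0.2930.
E_xy = -0.5653/-0.2930 ≈ 1.93.
E_xy > 0, so beef and chicken are substitutes.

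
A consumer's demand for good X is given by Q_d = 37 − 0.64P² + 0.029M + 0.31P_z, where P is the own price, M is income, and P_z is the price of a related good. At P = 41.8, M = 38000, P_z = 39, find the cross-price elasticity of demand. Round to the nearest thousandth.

Q_d = 37 − 0.64(41.8)² + 0.029(38000) + 0.31(39) = 37 − 1118.2336 + 1102 + 12.09 = 32.8564.
∂Q_d/∂P_z = +0.31, so E_xy = 0.31·(39/32.8564) ≈ 0.368.
E_xy > 0: the goods are substitutes.

0.368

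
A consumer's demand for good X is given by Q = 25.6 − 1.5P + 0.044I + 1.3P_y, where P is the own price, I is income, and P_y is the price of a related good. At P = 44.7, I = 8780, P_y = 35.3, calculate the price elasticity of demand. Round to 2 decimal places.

At the given point, Q = 25.6 − 1.5(44.7) + 0.044(8780) + 1.3(35.3) = 25.6 − 67.05 + 386.32 + 45.89 = 390.76.
∂Q/∂P = −1.5, so E_p = (−1.5)·(44.7/390.76) ≈ -0.17.
|E_p| < 1: demand is inelastic.

-0.17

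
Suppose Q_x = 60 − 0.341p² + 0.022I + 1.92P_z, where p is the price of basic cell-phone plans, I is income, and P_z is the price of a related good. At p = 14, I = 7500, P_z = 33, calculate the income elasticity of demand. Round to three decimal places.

0.745

Substituting, Q_x = 60 − 0.341(14)² + 0.022(7500) + 1.92(33) = 60 − 66.836 + 165 + 63.36 = 221.524.
∂Q_x/∂I = +0.022, so E_I = 0.022·(7500/221.524) ≈ 0.745.
E_I ∈ (0,1): normal good (necessity).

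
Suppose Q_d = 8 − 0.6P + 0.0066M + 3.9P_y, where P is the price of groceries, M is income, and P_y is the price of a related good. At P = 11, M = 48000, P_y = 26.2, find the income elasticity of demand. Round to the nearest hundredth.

0.75

Evaluating quantity at (P, M, P_y) gives Q_d = 8 − 0.6(11) + 0.0066(48000) + 3.9(26.2) = 8 − 6.6 + 316.8 + 102.18 = 420.38.
∂Q_d/∂M = +0.0066, so E_I = 0.0066·(48000/420.38) ≈ 0.75.
E_I ∈ (0,1): normal good (necessity).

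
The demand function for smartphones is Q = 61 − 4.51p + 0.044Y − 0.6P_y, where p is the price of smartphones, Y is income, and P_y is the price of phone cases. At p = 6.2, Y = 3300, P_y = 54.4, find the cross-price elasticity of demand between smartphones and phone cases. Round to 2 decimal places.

-0.22

First evaluate Q: 61 − 4.51(6.2) + 0.044(3300) − 0.6(54.4) = 61 − 27.962 + 145.2 − 32.64 = 145.598.
∂Q/∂P_y = −0.6, so E_xy = -0.6·(54.4/145.598) ≈ -0.22.
E_xy < 0: the goods are complements.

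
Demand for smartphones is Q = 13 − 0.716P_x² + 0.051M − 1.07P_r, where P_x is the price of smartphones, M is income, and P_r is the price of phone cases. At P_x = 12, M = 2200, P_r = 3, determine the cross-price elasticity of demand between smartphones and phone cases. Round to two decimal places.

At the given point, Q = 13 − 0.716(12)² + 0.051(2200) − 1.07(3) = 13 − 103.104 + 112.2 − 3.21 = 18.886.
∂Q/∂P_r = −1.07, so E_xy = -1.07·(3/18.886) ≈ -0.17.
E_xy < 0: the goods are complements.

-0.17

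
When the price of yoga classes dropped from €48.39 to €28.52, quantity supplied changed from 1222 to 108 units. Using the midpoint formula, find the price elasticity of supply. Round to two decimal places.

3.24

%ΔQ = (108 − 1222)/[(1222 + 108)/2] = -1114/665 ≈ -1.6752.
%ΔP = (28.52 − 48.39)/[(48.39 + 28.52)/2] = -19.87/38.455 ≈ -0.5167.
Arc elasticity E = %ΔQ/%ΔP ≈ -1.6752/-0.5167 ≈ 3.24.
|E| > 1: supply is elastic over this range.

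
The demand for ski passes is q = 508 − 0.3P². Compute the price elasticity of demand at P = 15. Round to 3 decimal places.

At P = 15, q = 440.5.
dq/dP = −2·0.3·P = −9.
Point elasticity E = (dq/dP)·(P/q) = -9 × 15/440.5 ≈ -0.306.
|E| < 1, so demand is inelastic at this price.

-0.306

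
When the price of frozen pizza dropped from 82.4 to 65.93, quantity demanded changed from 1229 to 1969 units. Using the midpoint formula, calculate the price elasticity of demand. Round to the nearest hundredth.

%Δq = (1969 − 1229)/[(1229 + 1969)/2] = 740/1599 ≈ 0.4628.
%ΔP = (65.93 − 82.4)/[(82.4 + 65.93)/2] = -16.47/74.165 ≈ -0.2221.
Arc elasticity E = %Δq/%ΔP ≈ 0.4628/-0.2221 ≈ -2.08.
|E| > 1: demand is elastic over this range.

-2.08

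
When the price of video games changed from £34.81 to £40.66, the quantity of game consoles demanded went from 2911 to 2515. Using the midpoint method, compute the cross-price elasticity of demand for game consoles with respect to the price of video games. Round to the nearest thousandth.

%ΔQ_x = (2515 − 2911)/[(2911+2515)/2] = -396/2713 ≈ -0.1460.
%ΔP_y = (40.66 − 34.81)/[(34.81+40.66)/2] ≈ 0.1550.
E_xy = -0.1460/0.1550 ≈ -0.942.
E_xy < 0, so game consoles and video games are complements.

-0.942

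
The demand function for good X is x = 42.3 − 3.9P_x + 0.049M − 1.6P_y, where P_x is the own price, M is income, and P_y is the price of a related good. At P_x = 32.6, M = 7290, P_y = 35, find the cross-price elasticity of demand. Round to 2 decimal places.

Evaluating quantity at (P_x, M, P_y) gives x = 42.3 − 3.9(32.6) + 0.049(7290) − 1.6(35) = 42.3 − 127.14 + 357.21 − 56 = 216.37.
∂x/∂P_y = −1.6, so E_xy = -1.6·(35/216.37) ≈ -0.26.
E_xy < 0: the goods are complements.

-0.26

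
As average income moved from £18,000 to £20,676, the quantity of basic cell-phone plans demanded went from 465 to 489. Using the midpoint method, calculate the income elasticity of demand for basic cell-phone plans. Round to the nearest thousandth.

0.364

%ΔQ = (489 − 465)/[(465+489)/2] = 24/477 ≈ 0.0503.
%ΔI = (20,676 − 18,000)/[(18,000+20,676)/2] = 2676/19338 ≈ 0.1384.
E_I = %ΔQ/%ΔI ≈ 0.364.
E_I ∈ (0,1): normal good (necessity).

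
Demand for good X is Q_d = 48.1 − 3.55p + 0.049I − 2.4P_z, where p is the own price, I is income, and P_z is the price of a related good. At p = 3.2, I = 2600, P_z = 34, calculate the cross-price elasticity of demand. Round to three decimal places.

Q_d = 48.1 − 3.55(3.2) + 0.049(2600) − 2.4(34) = 48.1 − 11.36 + 127.4 − 81.6 = 82.54.
∂Q_d/∂P_z = −2.4, so E_xy = -2.4·(34/82.54) ≈ -0.989.
E_xy < 0: the goods are complements.

-0.989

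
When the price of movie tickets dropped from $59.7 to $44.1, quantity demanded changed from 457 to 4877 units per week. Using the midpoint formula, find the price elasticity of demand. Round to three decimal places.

%Δq = (4877 − 457)/[(457 + 4877)/2] = 4420/2667 ≈ 1.6573.
%Δp = (44.1 − 59.7)/[(59.7 + 44.1)/2] = -15.6/51.9 ≈ -0.3006.
Arc elasticity E = %Δq/%Δp ≈ 1.6573/-0.3006 ≈ -5.514.
|E| > 1: demand is elastic over this range.

-5.514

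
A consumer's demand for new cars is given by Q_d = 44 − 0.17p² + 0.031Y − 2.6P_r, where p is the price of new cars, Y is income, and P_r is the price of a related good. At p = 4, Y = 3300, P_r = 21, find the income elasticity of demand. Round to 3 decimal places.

Substituting, Q_d = 44 − 0.17(4)² + 0.031(3300) − 2.6(21) = 44 − 2.72 + 102.3 − 54.6 = 88.98.
∂Q_d/∂Y = +0.031, so E_I = 0.031·(3300/88.98) ≈ 1.150.
E_I > 1: normal good (luxury).

1.150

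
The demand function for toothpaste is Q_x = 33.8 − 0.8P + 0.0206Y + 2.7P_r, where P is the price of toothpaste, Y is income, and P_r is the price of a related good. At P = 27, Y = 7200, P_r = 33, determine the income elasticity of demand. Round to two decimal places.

Substituting, Q_x = 33.8 − 0.8(27) + 0.0206(7200) + 2.7(33) = 33.8 − 21.6 + 148.32 + 89.1 = 249.62.
∂Q_x/∂Y = +0.0206, so E_I = 0.0206·(7200/249.62) ≈ 0.59.
E_I ∈ (0,1): normal good (necessity).

0.59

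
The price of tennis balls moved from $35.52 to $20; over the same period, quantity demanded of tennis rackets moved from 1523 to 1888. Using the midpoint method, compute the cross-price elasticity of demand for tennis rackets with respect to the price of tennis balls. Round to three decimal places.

%ΔQ_x = (1888 − 1523)/[(1523+1888)/2] = 365/1705.5 ≈ 0.2140.
%ΔP_y = (20 − 35.52)/[(35.52+20)/2] ≈ -0.5591.
E_xy = 0.2140/-0.5591 ≈ -0.383.
E_xy < 0, so tennis rackets and tennis balls are complements.

-0.383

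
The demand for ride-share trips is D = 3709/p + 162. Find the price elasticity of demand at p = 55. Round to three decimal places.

At p = 55, D = 229.4364.
dD/dp = −3709/p² = −1.2261.
Point elasticity E = (dD/dp)·(p/D) = -1.2261 × 55/229.4364 ≈ -0.294.
|E| < 1, so demand is inelastic at this price.

-0.294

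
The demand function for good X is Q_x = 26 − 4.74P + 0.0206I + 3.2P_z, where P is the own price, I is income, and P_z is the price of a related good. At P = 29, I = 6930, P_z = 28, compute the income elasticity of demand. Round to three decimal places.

1.181

Q_x = 26 − 4.74(29) + 0.0206(6930) + 3.2(28) = 26 − 137.46 + 142.758 + 89.6 = 120.898.
∂Q_x/∂I = +0.0206, so E_I = 0.0206·(6930/120.898) ≈ 1.181.
E_I > 1: normal good (luxury).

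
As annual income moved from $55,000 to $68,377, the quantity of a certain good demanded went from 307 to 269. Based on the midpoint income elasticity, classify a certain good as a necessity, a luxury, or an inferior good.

%ΔQ = (269 − 307)/[(307+269)/2] = -38/288 ≈ -0.1319.
%ΔY = (68,377 − 55,000)/[(55,000+68,377)/2] = 13377/61688.5 ≈ 0.2168.
E_I = %ΔQ/%ΔY ≈ -0.608.
E_I < 0: inferior good.

inferior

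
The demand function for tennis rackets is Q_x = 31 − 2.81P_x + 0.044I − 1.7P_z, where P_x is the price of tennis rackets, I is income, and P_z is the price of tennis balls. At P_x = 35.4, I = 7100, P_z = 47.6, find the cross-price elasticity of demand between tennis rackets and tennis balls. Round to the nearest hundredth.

-0.50

Q_x = 31 − 2.81(35.4) + 0.044(7100) − 1.7(47.6) = 31 − 99.474 + 312.4 − 80.92 = 163.006.
∂Q_x/∂P_z = −1.7, so E_xy = -1.7·(47.6/163.006) ≈ -0.50.
E_xy < 0: the goods are complements.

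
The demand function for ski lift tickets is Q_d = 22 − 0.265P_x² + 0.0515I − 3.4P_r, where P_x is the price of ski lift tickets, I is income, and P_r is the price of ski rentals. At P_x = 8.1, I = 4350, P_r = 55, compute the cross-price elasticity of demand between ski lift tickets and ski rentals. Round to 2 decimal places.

Substituting, Q_d = 22 − 0.265(8.1)² + 0.0515(4350) − 3.4(55) = 22 − 17.3867 + 224.025 − 187 = 41.6384.
∂Q_d/∂P_r = −3.4, so E_xy = -3.4·(55/41.6384) ≈ -4.49.
E_xy < 0: the goods are complements.

-4.49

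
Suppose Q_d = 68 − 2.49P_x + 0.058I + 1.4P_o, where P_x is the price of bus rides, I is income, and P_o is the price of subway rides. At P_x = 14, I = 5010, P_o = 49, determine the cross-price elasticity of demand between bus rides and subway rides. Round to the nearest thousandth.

Q_d = 68 − 2.49(14) + 0.058(5010) + 1.4(49) = 68 − 34.86 + 290.58 + 68.6 = 392.32.
∂Q_d/∂P_o = +1.4, so E_xy = 1.4·(49/392.32) ≈ 0.175.
E_xy > 0: the goods are substitutes.

0.175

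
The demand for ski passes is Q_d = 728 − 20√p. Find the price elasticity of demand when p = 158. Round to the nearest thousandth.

At p = 158, Q_d = 476.6039.
dQ_d/dp = −20/(2√p) = −20/(2·12.5698).
Point elasticity E = (dQ_d/dp)·(p/Q_d) = -0.7956 × 158/476.6039 ≈ -0.264.
|E| < 1, so demand is inelastic at this price.

-0.264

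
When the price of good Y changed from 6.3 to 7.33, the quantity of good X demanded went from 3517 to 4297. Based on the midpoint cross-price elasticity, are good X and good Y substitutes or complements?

substitutes

%ΔQ_x = (4297 − 3517)/[(3517+4297)/2] = 780/3907 ≈ 0.1996.
%ΔP_y = (7.33 − 6.3)/[(6.3+7.33)/2] ≈ 0.1511.
E_xy = 0.1996/0.1511 ≈ 1.321.
E_xy > 0, so the goods are substitutes.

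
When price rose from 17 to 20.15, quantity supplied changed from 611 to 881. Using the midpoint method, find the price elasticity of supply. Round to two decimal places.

%ΔQ = (881 − 611)/[(611 + 881)/2] = 270/746 ≈ 0.3619.
%ΔP = (20.15 − 17)/[(17 + 20.15)/2] = 3.15/18.575 ≈ 0.1696.
Arc elasticity E = %ΔQ/%ΔP ≈ 0.3619/0.1696 ≈ 2.13.
|E| > 1: supply is elastic over this range.

2.13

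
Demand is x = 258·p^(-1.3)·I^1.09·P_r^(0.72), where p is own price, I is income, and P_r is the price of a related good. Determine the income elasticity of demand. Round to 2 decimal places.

1.09

For a Cobb–Douglas (constant-elasticity) form x = A·I^α·…, the elasticity with respect to I equals the exponent α at every point.
Here the exponent on I is 1.09, so the income elasticity of demand is 1.09.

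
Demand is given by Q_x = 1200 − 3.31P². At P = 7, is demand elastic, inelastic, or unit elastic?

inelastic

At P = 7, Q_x = 1037.81.
dQ_x/dP = −2·3.31·P = −46.34.
Point elasticity E = (dQ_x/dP)·(P/Q_x) = -46.34 × 7/1037.81 ≈ -0.313.
|E| ≈ 0.313 < 1, so demand is inelastic.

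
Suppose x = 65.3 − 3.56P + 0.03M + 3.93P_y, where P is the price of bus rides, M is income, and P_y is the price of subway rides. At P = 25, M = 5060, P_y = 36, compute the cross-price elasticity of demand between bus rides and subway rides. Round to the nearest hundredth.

At the given point, x = 65.3 − 3.56(25) + 0.03(5060) + 3.93(36) = 65.3 − 89 + 151.8 + 141.48 = 269.58.
∂x/∂P_y = +3.93, so E_xy = 3.93·(36/269.58) ≈ 0.52.
E_xy > 0: the goods are substitutes.

0.52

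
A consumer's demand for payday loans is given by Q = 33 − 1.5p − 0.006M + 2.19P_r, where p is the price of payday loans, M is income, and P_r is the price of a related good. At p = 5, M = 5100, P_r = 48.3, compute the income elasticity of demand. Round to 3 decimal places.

First evaluate Q: 33 − 1.5(5) − 0.006(5100) + 2.19(48.3) = 33 − 7.5 − 30.6 + 105.777 = 100.677.
∂Q/∂M = −0.006, so E_I = -0.006·(5100/100.677) ≈ -0.304.
E_I < 0: inferior good.

-0.304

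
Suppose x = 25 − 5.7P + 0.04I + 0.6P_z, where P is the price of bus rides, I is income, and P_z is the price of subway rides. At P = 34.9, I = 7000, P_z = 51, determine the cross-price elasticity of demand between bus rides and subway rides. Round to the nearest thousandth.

0.224

Substituting, x = 25 − 5.7(34.9) + 0.04(7000) + 0.6(51) = 25 − 198.93 + 280 + 30.6 = 136.67.
∂x/∂P_z = +0.6, so E_xy = 0.6·(51/136.67) ≈ 0.224.
E_xy > 0: the goods are substitutes.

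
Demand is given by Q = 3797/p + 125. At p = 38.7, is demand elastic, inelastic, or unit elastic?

inelastic

At p = 38.7, Q = 223.1137.
dQ/dp = −3797/p² = −2.5352.
Point elasticity E = (dQ/dp)·(p/Q) = -2.5352 × 38.7/223.1137 ≈ -0.440.
|E| ≈ 0.440 < 1, so demand is inelastic.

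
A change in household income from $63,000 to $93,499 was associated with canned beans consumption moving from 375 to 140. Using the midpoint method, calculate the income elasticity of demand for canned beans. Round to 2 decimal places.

%ΔQ = (140 − 375)/[(375+140)/2] = -235/257.5 ≈ -0.9126.
%ΔI = (93,499 − 63,000)/[(63,000+93,499)/2] = 30499/78249.5 ≈ 0.3898.
E_I = %ΔQ/%ΔI ≈ -2.34.
E_I < 0: inferior good.

-2.34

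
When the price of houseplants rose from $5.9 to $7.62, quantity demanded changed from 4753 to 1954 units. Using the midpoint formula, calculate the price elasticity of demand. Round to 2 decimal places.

%ΔQ = (1954 − 4753)/[(4753 + 1954)/2] = -2799/3353.5 ≈ -0.8347.
%Δp = (7.62 − 5.9)/[(5.9 + 7.62)/2] = 1.72/6.76 ≈ 0.2544.
Arc elasticity E = %ΔQ/%Δp ≈ -0.8347/0.2544 ≈ -3.28.
|E| > 1: demand is elastic over this range.

-3.28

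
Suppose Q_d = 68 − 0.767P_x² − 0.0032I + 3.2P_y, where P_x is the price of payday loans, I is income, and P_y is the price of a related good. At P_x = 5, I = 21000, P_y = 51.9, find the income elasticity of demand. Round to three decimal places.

Evaluating quantity at (P_x, I, P_y) gives Q_d = 68 − 0.767(5)² − 0.0032(21000) + 3.2(51.9) = 68 − 19.175 − 67.2 + 166.08 = 147.705.
∂Q_d/∂I = −0.0032, so E_I = -0.0032·(21000/147.705) ≈ -0.455.
E_I < 0: inferior good.

-0.455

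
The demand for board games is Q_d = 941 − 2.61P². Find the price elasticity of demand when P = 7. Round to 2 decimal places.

-0.31

At P = 7, Q_d = 813.11.
dQ_d/dP = −2·2.61·P = −36.54.
Point elasticity E = (dQ_d/dP)·(P/Q_d) = -36.54 × 7/813.11 ≈ -0.31.
|E| < 1, so demand is inelastic at this price.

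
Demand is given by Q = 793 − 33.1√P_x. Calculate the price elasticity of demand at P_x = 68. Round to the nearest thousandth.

-0.262

At P_x = 68, Q = 520.0504.
dQ/dP_x = −33.1/(2√P_x) = −33.1/(2·8.2462).
Point elasticity E = (dQ/dP_x)·(P_x/Q) = -2.007 × 68/520.0504 ≈ -0.262.
|E| < 1, so demand is inelastic at this price.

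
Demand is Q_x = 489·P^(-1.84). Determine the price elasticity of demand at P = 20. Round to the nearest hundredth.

For a Cobb–Douglas (constant-elasticity) form Q_x = A·P^α·…, the elasticity with respect to P equals the exponent α at every point.
Here the exponent on P is -1.84, so the price elasticity of demand is -1.84.

-1.84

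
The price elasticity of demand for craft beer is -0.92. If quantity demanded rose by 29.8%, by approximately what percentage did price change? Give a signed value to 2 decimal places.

%ΔQ ≈ E × %ΔP ⇒ %ΔP = %ΔQ / E = (29.8%)/(-0.92) ≈ -32.39%.

-32.39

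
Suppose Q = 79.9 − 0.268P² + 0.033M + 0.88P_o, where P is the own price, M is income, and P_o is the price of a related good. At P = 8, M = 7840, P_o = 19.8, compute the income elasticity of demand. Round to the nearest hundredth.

At the given point, Q = 79.9 − 0.268(8)² + 0.033(7840) + 0.88(19.8) = 79.9 − 17.152 + 258.72 + 17.424 = 338.892.
∂Q/∂M = +0.033, so E_I = 0.033·(7840/338.892) ≈ 0.76.
E_I ∈ (0,1): normal good (necessity).

0.76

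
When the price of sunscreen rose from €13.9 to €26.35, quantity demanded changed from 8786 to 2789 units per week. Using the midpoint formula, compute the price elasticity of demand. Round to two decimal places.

-1.67

%Δq = (2789 − 8786)/[(8786 + 2789)/2] = -5997/5787.5 ≈ -1.0362.
%Δp = (26.35 − 13.9)/[(13.9 + 26.35)/2] = 12.45/20.125 ≈ 0.6186.
Arc elasticity E = %Δq/%Δp ≈ -1.0362/0.6186 ≈ -1.67.
|E| > 1: demand is elastic over this range.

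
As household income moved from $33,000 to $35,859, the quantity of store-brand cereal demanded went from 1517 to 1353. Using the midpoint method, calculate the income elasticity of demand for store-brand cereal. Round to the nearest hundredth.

%ΔQ = (1353 − 1517)/[(1517+1353)/2] = -164/1435 ≈ -0.1143.
%ΔY = (35,859 − 33,000)/[(33,000+35,859)/2] = 2859/34429.5 ≈ 0.0830.
E_I = %ΔQ/%ΔY ≈ -1.38.
E_I < 0: inferior good.

-1.38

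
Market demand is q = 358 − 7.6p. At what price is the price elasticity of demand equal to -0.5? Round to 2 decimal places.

Set −bp/(a − bp) = −0.5 ⇒ bp = 0.5(a − bp) ⇒ bp(1+0.5) = 0.5·a.
p = 0.5·358/(7.6·1.5) ≈ 15.70.

15.70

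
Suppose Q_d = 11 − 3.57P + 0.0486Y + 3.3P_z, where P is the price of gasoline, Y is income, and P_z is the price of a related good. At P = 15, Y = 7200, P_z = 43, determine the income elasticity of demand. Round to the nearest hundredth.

0.78

Evaluating quantity at (P, Y, P_z) gives Q_d = 11 − 3.57(15) + 0.0486(7200) + 3.3(43) = 11 − 53.55 + 349.92 + 141.9 = 449.27.
∂Q_d/∂Y = +0.0486, so E_I = 0.0486·(7200/449.27) ≈ 0.78.
E_I ∈ (0,1): normal good (necessity).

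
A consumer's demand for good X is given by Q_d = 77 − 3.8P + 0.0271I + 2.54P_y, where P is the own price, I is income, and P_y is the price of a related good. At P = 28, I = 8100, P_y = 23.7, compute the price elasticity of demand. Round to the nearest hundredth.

First evaluate Q_d: 77 − 3.8(28) + 0.0271(8100) + 2.54(23.7) = 77 − 106.4 + 219.51 + 60.198 = 250.308.
∂Q_d/∂P = −3.8, so E_p = (−3.8)·(28/250.308) ≈ -0.43.
|E_p| < 1: demand is inelastic.

-0.43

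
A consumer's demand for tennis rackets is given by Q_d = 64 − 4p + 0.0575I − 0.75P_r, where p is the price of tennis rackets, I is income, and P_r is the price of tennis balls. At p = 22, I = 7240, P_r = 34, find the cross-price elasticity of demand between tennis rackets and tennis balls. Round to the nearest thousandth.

At the given point, Q_d = 64 − 4(22) + 0.0575(7240) − 0.75(34) = 64 − 88 + 416.3 − 25.5 = 366.8.
∂Q_d/∂P_r = −0.75, so E_xy = -0.75·(34/366.8) ≈ -0.070.
E_xy < 0: the goods are complements.

-0.070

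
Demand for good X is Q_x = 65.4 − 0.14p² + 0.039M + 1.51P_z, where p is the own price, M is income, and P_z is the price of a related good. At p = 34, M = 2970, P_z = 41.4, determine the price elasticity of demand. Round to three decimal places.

-3.952

Q_x = 65.4 − 0.14(34)² + 0.039(2970) + 1.51(41.4) = 65.4 − 161.84 + 115.83 + 62.514 = 81.904.
∂Q_x/∂p = −2·0.14·p = -9.52, so E_p = -9.52·(34/81.904) ≈ -3.952.
|E_p| > 1: demand is elastic.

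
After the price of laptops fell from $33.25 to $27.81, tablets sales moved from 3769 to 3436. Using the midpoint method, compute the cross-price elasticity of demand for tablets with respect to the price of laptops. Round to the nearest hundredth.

%ΔQ_x = (3436 − 3769)/[(3769+3436)/2] = -333/3602.5 ≈ -0.0924.
%ΔP_y = (27.81 − 33.25)/[(33.25+27.81)/2] ≈ -0.1782.
E_xy = -0.0924/-0.1782 ≈ 0.52.
E_xy > 0, so tablets and laptops are substitutes.

0.52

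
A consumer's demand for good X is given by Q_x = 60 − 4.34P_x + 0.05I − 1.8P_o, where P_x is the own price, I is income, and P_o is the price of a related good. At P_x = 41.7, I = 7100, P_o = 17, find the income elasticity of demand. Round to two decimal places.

1.75

First evaluate Q_x: 60 − 4.34(41.7) + 0.05(7100) − 1.8(17) = 60 − 180.978 + 355 − 30.6 = 203.422.
∂Q_x/∂I = +0.05, so E_I = 0.05·(7100/203.422) ≈ 1.75.
E_I > 1: normal good (luxury).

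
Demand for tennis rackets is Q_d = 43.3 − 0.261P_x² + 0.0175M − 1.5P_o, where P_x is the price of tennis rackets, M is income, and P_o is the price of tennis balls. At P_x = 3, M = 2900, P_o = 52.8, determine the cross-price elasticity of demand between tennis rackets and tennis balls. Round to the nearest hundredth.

At the given point, Q_d = 43.3 − 0.261(3)² + 0.0175(2900) − 1.5(52.8) = 43.3 − 2.349 + 50.75 − 79.2 = 12.501.
∂Q_d/∂P_o = −1.5, so E_xy = -1.5·(52.8/12.501) ≈ -6.34.
E_xy < 0: the goods are complements.

-6.34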